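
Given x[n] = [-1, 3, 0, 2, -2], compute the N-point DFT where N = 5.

X[k] = Σ(n=0 to 4) x[n] · ω_5^(nk)
where ω_5 = e^(-2πi/5)

Computing each X[k]:
X[0] = 2
X[1] = -2.3090-3.5797i
X[2] = -1.1910-4.8410i
X[3] = -1.1910+4.8410i
X[4] = -2.3090+3.5797i

X = [2, -2.3090-3.5797i, -1.1910-4.8410i, -1.1910+4.8410i, -2.3090+3.5797i]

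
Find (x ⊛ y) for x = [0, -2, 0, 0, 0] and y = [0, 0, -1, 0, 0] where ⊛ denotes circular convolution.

(x ⊛ y)[n] = Σ(m=0 to 4) x[m] · y[(n-m) mod 5]

Computing each output sample:
(x ⊛ y)[0] = 0
(x ⊛ y)[1] = 0
(x ⊛ y)[2] = 0
(x ⊛ y)[3] = 2
(x ⊛ y)[4] = 0

x ⊛ y = [0, 0, 0, 2, 0]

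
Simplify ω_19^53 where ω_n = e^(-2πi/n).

Since ω_19^19 = 1, powers reduce modulo 19.
53 mod 19 = 15
So ω_19^53 = ω_19^15 = e^(-2πi·15/19)

ω_19^53 = ω_19^15 = 0.2455+0.9694i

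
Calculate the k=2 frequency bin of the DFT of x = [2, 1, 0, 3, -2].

X[2] = Σ(n=0 to 4) x[n] · ω_5^(2n) where ω_5 = e^(-2πi/5)
= (2)·ω_5^0 + (1)·ω_5^2 + (0)·ω_5^4 + (3)·ω_5^6 + (-2)·ω_5^8

X[2] = 3.7361-4.6165i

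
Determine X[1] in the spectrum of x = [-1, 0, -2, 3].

X[1] = Σ(n=0 to 3) x[n] · ω_4^(1n) where ω_4 = e^(-2πi/4)
= (-1)·ω_4^0 + (0)·ω_4^1 + (-2)·ω_4^2 + (3)·ω_4^3

X[1] = 1+3i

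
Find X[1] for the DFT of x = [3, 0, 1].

X[1] = Σ(n=0 to 2) x[n] · ω_3^(1n) where ω_3 = e^(-2πi/3)
= (3)·ω_3^0 + (0)·ω_3^1 + (1)·ω_3^2

X[1] = 2.5000+0.8660i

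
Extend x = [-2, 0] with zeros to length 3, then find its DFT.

Original 2-point DFT: [-2, -2]
Zero-padded 3-point DFT provides frequency interpolation.

DFT_3([x, 0, ...]) = [-2, -2, -2]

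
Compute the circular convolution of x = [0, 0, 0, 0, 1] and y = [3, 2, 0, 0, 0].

(x ⊛ y)[n] = Σ(m=0 to 4) x[m] · y[(n-m) mod 5]

Computing each output sample:
(x ⊛ y)[0] = 2
(x ⊛ y)[1] = 0
(x ⊛ y)[2] = 0
(x ⊛ y)[3] = 0
(x ⊛ y)[4] = 3

x ⊛ y = [2, 0, 0, 0, 3]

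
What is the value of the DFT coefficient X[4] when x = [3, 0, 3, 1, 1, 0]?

X[4] = Σ(n=0 to 5) x[n] · ω_6^(4n) where ω_6 = e^(-2πi/6)
= (3)·ω_6^0 + (0)·ω_6^4 + (3)·ω_6^8 + (1)·ω_6^12 + (1)·ω_6^16 + (0)·ω_6^20

X[4] = 2.0000-1.7321i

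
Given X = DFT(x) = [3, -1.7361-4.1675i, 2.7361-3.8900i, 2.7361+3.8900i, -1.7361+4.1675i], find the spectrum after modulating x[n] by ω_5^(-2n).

Modulation property: DFT(ω_5^(-2n)·x[n]) = X[(k-2) mod 5], so circularly shift X by 2 positions.

X[k-2] = [2.7361+3.8900i, -1.7361+4.1675i, 3, -1.7361-4.1675i, 2.7361-3.8900i]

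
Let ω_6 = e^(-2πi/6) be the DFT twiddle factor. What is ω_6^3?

ω_6^3 = e^(-2πi·3/6)
= cos(-2π·3/6) + i·sin(-2π·3/6)
= cos(-6π/6) + i·sin(-6π/6)

ω_6^3 = cos(-6π/6) + i·sin(-6π/6) = -1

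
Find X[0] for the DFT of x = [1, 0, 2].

X[0] = Σ(n=0 to 2) x[n] · ω_3^0 = Σ x[n]
= (1) + (0) + (2)

X[0] = 3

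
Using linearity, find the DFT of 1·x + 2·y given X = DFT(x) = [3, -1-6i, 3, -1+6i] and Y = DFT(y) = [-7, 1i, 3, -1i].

By linearity: DFT(1x + 2y) = 1·DFT(x) + 2·DFT(y)
= 1·[3, -1-6i, 3, -1+6i] + 2·[-7, 1i, 3, -1i]

Computing element-wise:
Z[0] = 1·(3) + 2·(-7) = -11
Z[1] = 1·(-1-6i) + 2·(1i) = -1-4i
Z[2] = 1·(3) + 2·(3) = 9
Z[3] = 1·(-1+6i) + 2·(-1i) = -1+4i

DFT(1x + 2y) = 1·X + 2·Y = [-11, -1-4i, 9, -1+4i]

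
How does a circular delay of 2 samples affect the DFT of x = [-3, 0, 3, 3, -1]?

Time shift by 2: X_shifted[k] = ω_5^(2k) · X[k]
Shifted x = [3, -1, -3, 0, 3]

DFT(x[n-2]) = [2, 6.0451+5.5676i, 0.4549-0.5020i, 0.4549+0.5020i, 6.0451-5.5676i]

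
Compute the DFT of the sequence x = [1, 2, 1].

X[k] = Σ(n=0 to 2) x[n] · ω_3^(nk)
where ω_3 = e^(-2πi/3)

Computing each X[k]:
X[0] = 4
X[1] = -0.5000-0.8660i
X[2] = -0.5000+0.8660i

X = [4, -0.5000-0.8660i, -0.5000+0.8660i]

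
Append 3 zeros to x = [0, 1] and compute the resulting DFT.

Original 2-point DFT: [1, -1]
Zero-padded 5-point DFT provides frequency interpolation.

DFT_5([x, 0, ...]) = [1, 0.3090-0.9511i, -0.8090-0.5878i, -0.8090+0.5878i, 0.3090+0.9511i]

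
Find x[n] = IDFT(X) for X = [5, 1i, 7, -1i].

x[n] = (1/4) Σ(k=0 to 3) X[k] · e^(2πikn/4)

Computing each x[n]:
x[0] = 3
x[1] = -1
x[2] = 3
x[3] = 0

x = [3, -1, 3, 0]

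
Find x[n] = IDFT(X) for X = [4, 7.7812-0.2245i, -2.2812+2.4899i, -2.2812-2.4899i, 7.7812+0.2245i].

x[n] = (1/5) Σ(k=0 to 4) X[k] · e^(2πikn/5)

Computing each x[n]:
x[0] = 3
x[1] = 2
x[2] = -1
x[3] = -3
x[4] = 3

x = [3, 2, -1, -3, 3]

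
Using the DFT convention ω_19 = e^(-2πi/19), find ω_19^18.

ω_19^18 = e^(-2πi·18/19)
= cos(-2π·18/19) + i·sin(-2π·18/19)
= cos(-36π/19) + i·sin(-36π/19)

ω_19^18 = cos(-36π/19) + i·sin(-36π/19) = 0.9458+0.3247i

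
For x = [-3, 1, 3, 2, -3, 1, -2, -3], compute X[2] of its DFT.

X[2] = Σ(n=0 to 7) x[n] · ω_8^(2n) where ω_8 = e^(-2πi/8)
= (-3)·ω_8^0 + (1)·ω_8^2 + (3)·ω_8^4 + (2)·ω_8^6 + (-3)·ω_8^8 + (1)·ω_8^10 + (-2)·ω_8^12 + (-3)·ω_8^14

X[2] = -7-3i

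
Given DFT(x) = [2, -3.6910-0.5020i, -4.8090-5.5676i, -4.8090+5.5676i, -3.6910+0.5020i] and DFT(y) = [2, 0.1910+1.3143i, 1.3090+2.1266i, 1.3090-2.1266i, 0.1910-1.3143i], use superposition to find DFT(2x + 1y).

By linearity: DFT(2x + 1y) = 2·DFT(x) + 1·DFT(y)
= 2·[2, -3.6910-0.5020i, -4.8090-5.5676i, -4.8090+5.5676i, -3.6910+0.5020i] + 1·[2, 0.1910+1.3143i, 1.3090+2.1266i, 1.3090-2.1266i, 0.1910-1.3143i]

Computing element-wise:
Z[0] = 2·(2) + 1·(2) = 6
Z[1] = 2·(-3.6910-0.5020i) + 1·(0.1910+1.3143i) = -7.1910+0.3103i
Z[2] = 2·(-4.8090-5.5676i) + 1·(1.3090+2.1266i) = -8.3090-9.0086i
Z[3] = 2·(-4.8090+5.5676i) + 1·(1.3090-2.1266i) = -8.3090+9.0086i
Z[4] = 2·(-3.6910+0.5020i) + 1·(0.1910-1.3143i) = -7.1910-0.3103i

DFT(2x + 1y) = 2·X + 1·Y = [6, -7.1910+0.3103i, -8.3090-9.0086i, -8.3090+9.0086i, -7.1910-0.3103i]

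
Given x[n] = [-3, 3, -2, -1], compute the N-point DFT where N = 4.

X[k] = Σ(n=0 to 3) x[n] · ω_4^(nk)
where ω_4 = e^(-2πi/4)

Computing each X[k]:
X[0] = -3
X[1] = -1-4i
X[2] = -7
X[3] = -1+4i

X = [-3, -1-4i, -7, -1+4i]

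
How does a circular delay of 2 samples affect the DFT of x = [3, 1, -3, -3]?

Time shift by 2: X_shifted[k] = ω_4^(2k) · X[k]
Shifted x = [-3, -3, 3, 1]

DFT(x[n-2]) = [-2, -6+4i, 2, -6-4i]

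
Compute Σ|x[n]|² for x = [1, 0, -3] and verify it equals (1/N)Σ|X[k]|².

Time domain:
Σ|x[n]|² = |1|² + |0|² + |-3|² = 10.0000

Frequency domain:
(1/3)Σ|X[k]|² = (1/3)(|-2|² + |2.5000-2.5981i|² + |2.5000+2.5981i|²) = (1/3)·30.0000 = 10.0000

Both sides agree, confirming Parseval's theorem.

Σ|x[n]|² = (1/N)Σ|X[k]|² = 10.0000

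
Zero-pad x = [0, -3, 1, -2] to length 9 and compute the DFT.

Original 4-point DFT: [-4, -1+1i, 6, -1-1i]
Zero-padded 9-point DFT provides frequency interpolation.

DFT_9([x, 0, ...]) = [-4, -1.1245+2.6756i, -0.4606+0.8804i, -1.0000+3.4641i, 4.5851+3.4009i, 4.5851-3.4009i, -1.0000-3.4641i, -0.4606-0.8804i, -1.1245-2.6756i]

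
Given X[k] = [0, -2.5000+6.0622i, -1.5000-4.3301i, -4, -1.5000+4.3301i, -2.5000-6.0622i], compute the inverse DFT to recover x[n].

x[n] = (1/6) Σ(k=0 to 5) X[k] · e^(2πikn/6)

Computing each x[n]:
x[0] = -2
x[1] = 0
x[2] = -3
x[3] = 1
x[4] = 3
x[5] = 1

x = [-2, 0, -3, 1, 3, 1]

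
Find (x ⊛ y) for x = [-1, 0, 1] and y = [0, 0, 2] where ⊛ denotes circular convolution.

(x ⊛ y)[n] = Σ(m=0 to 2) x[m] · y[(n-m) mod 3]

Computing each output sample:
(x ⊛ y)[0] = 0
(x ⊛ y)[1] = 2
(x ⊛ y)[2] = -2

x ⊛ y = [0, 2, -2]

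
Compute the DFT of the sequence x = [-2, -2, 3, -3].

X[k] = Σ(n=0 to 3) x[n] · ω_4^(nk)
where ω_4 = e^(-2πi/4)

Computing each X[k]:
X[0] = -4
X[1] = -5-1i
X[2] = 6
X[3] = -5+1i

X = [-4, -5-1i, 6, -5+1i]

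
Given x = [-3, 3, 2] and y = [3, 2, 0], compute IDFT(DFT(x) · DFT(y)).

(x ⊛ y)[n] = Σ(m=0 to 2) x[m] · y[(n-m) mod 3]

Computing each output sample:
(x ⊛ y)[0] = -5
(x ⊛ y)[1] = 3
(x ⊛ y)[2] = 12

x ⊛ y = [-5, 3, 12]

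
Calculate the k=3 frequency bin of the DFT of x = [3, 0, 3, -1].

X[3] = Σ(n=0 to 3) x[n] · ω_4^(3n) where ω_4 = e^(-2πi/4)
= (3)·ω_4^0 + (0)·ω_4^3 + (3)·ω_4^6 + (-1)·ω_4^9

X[3] = 1i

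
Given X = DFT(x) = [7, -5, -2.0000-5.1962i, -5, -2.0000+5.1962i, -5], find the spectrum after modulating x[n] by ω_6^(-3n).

Modulation property: DFT(ω_6^(-3n)·x[n]) = X[(k-3) mod 6], so circularly shift X by 3 positions.

X[k-3] = [-5, -2.0000+5.1962i, -5, 7, -5, -2.0000-5.1962i]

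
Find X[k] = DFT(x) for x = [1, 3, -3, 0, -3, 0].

X[k] = Σ(n=0 to 5) x[n] · ω_6^(nk)
where ω_6 = e^(-2πi/6)

Computing each X[k]:
X[0] = -2
X[1] = 5.5000-2.5981i
X[2] = 2.5000-2.5981i
X[3] = -8
X[4] = 2.5000+2.5981i
X[5] = 5.5000+2.5981i

X = [-2, 5.5000-2.5981i, 2.5000-2.5981i, -8, 2.5000+2.5981i, 5.5000+2.5981i]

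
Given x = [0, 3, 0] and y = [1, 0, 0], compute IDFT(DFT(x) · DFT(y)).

(x ⊛ y)[n] = Σ(m=0 to 2) x[m] · y[(n-m) mod 3]

Computing each output sample:
(x ⊛ y)[0] = 0
(x ⊛ y)[1] = 3
(x ⊛ y)[2] = 0

x ⊛ y = [0, 3, 0]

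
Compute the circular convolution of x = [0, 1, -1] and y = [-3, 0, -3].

(x ⊛ y)[n] = Σ(m=0 to 2) x[m] · y[(n-m) mod 3]

Computing each output sample:
(x ⊛ y)[0] = -3
(x ⊛ y)[1] = 0
(x ⊛ y)[2] = 3

x ⊛ y = [-3, 0, 3]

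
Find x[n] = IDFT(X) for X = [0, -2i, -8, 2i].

x[n] = (1/4) Σ(k=0 to 3) X[k] · e^(2πikn/4)

Computing each x[n]:
x[0] = -2
x[1] = 3
x[2] = -2
x[3] = 1

x = [-2, 3, -2, 1]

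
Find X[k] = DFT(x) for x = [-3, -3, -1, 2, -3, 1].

X[k] = Σ(n=0 to 5) x[n] · ω_6^(nk)
where ω_6 = e^(-2πi/6)

Computing each X[k]:
X[0] = -7
X[1] = -4.0000+1.7321i
X[2] = 2.0000+5.1962i
X[3] = -7
X[4] = 2.0000-5.1962i
X[5] = -4.0000-1.7321i

X = [-7, -4.0000+1.7321i, 2.0000+5.1962i, -7, 2.0000-5.1962i, -4.0000-1.7321i]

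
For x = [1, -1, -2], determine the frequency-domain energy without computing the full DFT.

Parseval: Σ|x[n]|² = (1/N)Σ|X[k]|², so Σ|X[k]|² = N·Σ|x[n]|² = 3·6.0000

Σ|X[k]|² = N·Σ|x[n]|² = 3·6.0000 = 18.0000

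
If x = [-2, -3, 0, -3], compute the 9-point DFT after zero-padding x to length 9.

Original 4-point DFT: [-8, -2, 4, -2]
Zero-padded 9-point DFT provides frequency interpolation.

DFT_9([x, 0, ...]) = [-8, -2.7981+4.5264i, -1.0209+0.3563i, -3.5000+2.5981i, 2.3191+3.6241i, 2.3191-3.6241i, -3.5000-2.5981i, -1.0209-0.3563i, -2.7981-4.5264i]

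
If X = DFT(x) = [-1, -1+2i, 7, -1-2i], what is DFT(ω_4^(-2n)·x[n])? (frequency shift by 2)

Modulation property: DFT(ω_4^(-2n)·x[n]) = X[(k-2) mod 4], so circularly shift X by 2 positions.

X[k-2] = [7, -1-2i, -1, -1+2i]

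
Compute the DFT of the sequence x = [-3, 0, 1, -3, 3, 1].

X[k] = Σ(n=0 to 5) x[n] · ω_6^(nk)
where ω_6 = e^(-2πi/6)

Computing each X[k]:
X[0] = -1
X[1] = -1.5000+2.5981i
X[2] = -8.5000-0.8660i
X[3] = 3
X[4] = -8.5000+0.8660i
X[5] = -1.5000-2.5981i

X = [-1, -1.5000+2.5981i, -8.5000-0.8660i, 3, -8.5000+0.8660i, -1.5000-2.5981i]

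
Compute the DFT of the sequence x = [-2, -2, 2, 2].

X[k] = Σ(n=0 to 3) x[n] · ω_4^(nk)
where ω_4 = e^(-2πi/4)

Computing each X[k]:
X[0] = 0
X[1] = -4+4i
X[2] = 0
X[3] = -4-4i

X = [0, -4+4i, 0, -4-4i]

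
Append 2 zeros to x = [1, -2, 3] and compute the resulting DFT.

Original 3-point DFT: [2, 0.5000+4.3301i, 0.5000-4.3301i]
Zero-padded 5-point DFT provides frequency interpolation.

DFT_5([x, 0, ...]) = [2, -2.0451+0.1388i, 3.5451+4.0287i, 3.5451-4.0287i, -2.0451-0.1388i]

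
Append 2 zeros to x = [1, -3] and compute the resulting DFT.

Original 2-point DFT: [-2, 4]
Zero-padded 4-point DFT provides frequency interpolation.

DFT_4([x, 0, ...]) = [-2, 1+3i, 4, 1-3i]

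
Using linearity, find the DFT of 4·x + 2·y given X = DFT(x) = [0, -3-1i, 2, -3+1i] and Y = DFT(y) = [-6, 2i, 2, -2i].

By linearity: DFT(4x + 2y) = 4·DFT(x) + 2·DFT(y)
= 4·[0, -3-1i, 2, -3+1i] + 2·[-6, 2i, 2, -2i]

Computing element-wise:
Z[0] = 4·(0) + 2·(-6) = -12
Z[1] = 4·(-3-1i) + 2·(2i) = -12
Z[2] = 4·(2) + 2·(2) = 12
Z[3] = 4·(-3+1i) + 2·(-2i) = -12

DFT(4x + 2y) = 4·X + 2·Y = [-12, -12, 12, -12]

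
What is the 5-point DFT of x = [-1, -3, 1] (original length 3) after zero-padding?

Original 3-point DFT: [-3, 3.4641i, -3.4641i]
Zero-padded 5-point DFT provides frequency interpolation.

DFT_5([x, 0, ...]) = [-3, -2.7361+2.2654i, 1.7361+2.7144i, 1.7361-2.7144i, -2.7361-2.2654i]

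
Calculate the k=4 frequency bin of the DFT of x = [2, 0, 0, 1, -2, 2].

X[4] = Σ(n=0 to 5) x[n] · ω_6^(4n) where ω_6 = e^(-2πi/6)
= (2)·ω_6^0 + (0)·ω_6^4 + (0)·ω_6^8 + (1)·ω_6^12 + (-2)·ω_6^16 + (2)·ω_6^20

X[4] = 3.0000-3.4641i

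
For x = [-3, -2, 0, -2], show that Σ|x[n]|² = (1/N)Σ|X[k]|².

Time domain:
Σ|x[n]|² = |-3|² + |-2|² + |0|² + |-2|² = 17.0000

Frequency domain:
(1/4)Σ|X[k]|² = (1/4)(|-7|² + |-3|² + |1|² + |-3|²) = (1/4)·68.0000 = 17.0000

Both sides agree, confirming Parseval's theorem.

Σ|x[n]|² = (1/N)Σ|X[k]|² = 17.0000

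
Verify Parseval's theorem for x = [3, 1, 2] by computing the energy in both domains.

Time domain:
Σ|x[n]|² = |3|² + |1|² + |2|² = 14.0000

Frequency domain:
(1/3)Σ|X[k]|² = (1/3)(|6|² + |1.5000+0.8660i|² + |1.5000-0.8660i|²) = (1/3)·42.0000 = 14.0000

Both sides agree, confirming Parseval's theorem.

Σ|x[n]|² = (1/N)Σ|X[k]|² = 14.0000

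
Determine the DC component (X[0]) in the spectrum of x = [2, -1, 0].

X[0] = Σ(n=0 to 2) x[n] · ω_3^0 = Σ x[n]
= (2) + (-1) + (0)

X[0] = 1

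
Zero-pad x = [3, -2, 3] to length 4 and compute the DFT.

Original 3-point DFT: [4, 2.5000+4.3301i, 2.5000-4.3301i]
Zero-padded 4-point DFT provides frequency interpolation.

DFT_4([x, 0, ...]) = [4, 2i, 8, -2i]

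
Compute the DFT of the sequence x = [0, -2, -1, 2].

X[k] = Σ(n=0 to 3) x[n] · ω_4^(nk)
where ω_4 = e^(-2πi/4)

Computing each X[k]:
X[0] = -1
X[1] = 1+4i
X[2] = -1
X[3] = 1-4i

X = [-1, 1+4i, -1, 1-4i]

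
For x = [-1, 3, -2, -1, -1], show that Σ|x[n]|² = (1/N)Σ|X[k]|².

Time domain:
Σ|x[n]|² = |-1|² + |3|² + |-2|² + |-1|² + |-1|² = 16.0000

Frequency domain:
(1/5)Σ|X[k]|² = (1/5)(|-2|² + |2.0451-3.2164i|² + |-3.5451-3.3022i|² + |-3.5451+3.3022i|² + |2.0451+3.2164i|²) = (1/5)·80.0000 = 16.0000

Both sides agree, confirming Parseval's theorem.

Σ|x[n]|² = (1/N)Σ|X[k]|² = 16.0000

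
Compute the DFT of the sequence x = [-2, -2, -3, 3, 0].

X[k] = Σ(n=0 to 4) x[n] · ω_5^(nk)
where ω_5 = e^(-2πi/5)

Computing each X[k]:
X[0] = -4
X[1] = -2.6180+5.4288i
X[2] = -0.3820-4.5308i
X[3] = -0.3820+4.5308i
X[4] = -2.6180-5.4288i

X = [-4, -2.6180+5.4288i, -0.3820-4.5308i, -0.3820+4.5308i, -2.6180-5.4288i]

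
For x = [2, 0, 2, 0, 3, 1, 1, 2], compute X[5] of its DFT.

X[5] = Σ(n=0 to 7) x[n] · ω_8^(5n) where ω_8 = e^(-2πi/8)
= (2)·ω_8^0 + (0)·ω_8^5 + (2)·ω_8^10 + (0)·ω_8^15 + (3)·ω_8^20 + (1)·ω_8^25 + (1)·ω_8^30 + (2)·ω_8^35

X[5] = -1.7071-3.1213i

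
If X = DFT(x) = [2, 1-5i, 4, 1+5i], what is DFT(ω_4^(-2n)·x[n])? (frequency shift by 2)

Modulation property: DFT(ω_4^(-2n)·x[n]) = X[(k-2) mod 4], so circularly shift X by 2 positions.

X[k-2] = [4, 1+5i, 2, 1-5i]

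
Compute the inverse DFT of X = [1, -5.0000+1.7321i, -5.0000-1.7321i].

x[n] = (1/3) Σ(k=0 to 2) X[k] · e^(2πikn/3)

Computing each x[n]:
x[0] = -3
x[1] = 1
x[2] = 3

x = [-3, 1, 3]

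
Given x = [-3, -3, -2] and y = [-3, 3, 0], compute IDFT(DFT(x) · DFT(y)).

(x ⊛ y)[n] = Σ(m=0 to 2) x[m] · y[(n-m) mod 3]

Computing each output sample:
(x ⊛ y)[0] = 3
(x ⊛ y)[1] = 0
(x ⊛ y)[2] = -3

x ⊛ y = [3, 0, -3]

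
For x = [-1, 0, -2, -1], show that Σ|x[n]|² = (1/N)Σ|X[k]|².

Time domain:
Σ|x[n]|² = |-1|² + |0|² + |-2|² + |-1|² = 6.0000

Frequency domain:
(1/4)Σ|X[k]|² = (1/4)(|-4|² + |1-1i|² + |-2|² + |1+1i|²) = (1/4)·24.0000 = 6.0000

Both sides agree, confirming Parseval's theorem.

Σ|x[n]|² = (1/N)Σ|X[k]|² = 6.0000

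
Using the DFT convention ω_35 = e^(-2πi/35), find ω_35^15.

ω_35^15 = e^(-2πi·15/35)
= cos(-2π·15/35) + i·sin(-2π·15/35)
= cos(-30π/35) + i·sin(-30π/35)

ω_35^15 = cos(-30π/35) + i·sin(-30π/35) = -0.9010-0.4339i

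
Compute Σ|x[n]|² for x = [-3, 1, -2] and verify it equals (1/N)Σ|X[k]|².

Time domain:
Σ|x[n]|² = |-3|² + |1|² + |-2|² = 14.0000

Frequency domain:
(1/3)Σ|X[k]|² = (1/3)(|-4|² + |-2.5000-2.5981i|² + |-2.5000+2.5981i|²) = (1/3)·42.0000 = 14.0000

Both sides agree, confirming Parseval's theorem.

Σ|x[n]|² = (1/N)Σ|X[k]|² = 14.0000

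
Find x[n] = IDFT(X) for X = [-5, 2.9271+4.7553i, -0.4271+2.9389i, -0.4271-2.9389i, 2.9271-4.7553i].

x[n] = (1/5) Σ(k=0 to 4) X[k] · e^(2πikn/5)

Computing each x[n]:
x[0] = 0
x[1] = -3
x[2] = -2
x[3] = -2
x[4] = 2

x = [0, -3, -2, -2, 2]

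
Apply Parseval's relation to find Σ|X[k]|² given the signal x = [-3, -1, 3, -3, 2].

Parseval: Σ|x[n]|² = (1/N)Σ|X[k]|², so Σ|X[k]|² = N·Σ|x[n]|² = 5·32.0000

Σ|X[k]|² = N·Σ|x[n]|² = 5·32.0000 = 160.0000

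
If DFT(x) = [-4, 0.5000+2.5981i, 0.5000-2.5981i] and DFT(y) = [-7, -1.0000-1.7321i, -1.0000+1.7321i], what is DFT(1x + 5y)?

By linearity: DFT(1x + 5y) = 1·DFT(x) + 5·DFT(y)
= 1·[-4, 0.5000+2.5981i, 0.5000-2.5981i] + 5·[-7, -1.0000-1.7321i, -1.0000+1.7321i]

Computing element-wise:
Z[0] = 1·(-4) + 5·(-7) = -39
Z[1] = 1·(0.5000+2.5981i) + 5·(-1.0000-1.7321i) = -4.5000-6.0624i
Z[2] = 1·(0.5000-2.5981i) + 5·(-1.0000+1.7321i) = -4.5000+6.0624i

DFT(1x + 5y) = 1·X + 5·Y = [-39, -4.5000-6.0624i, -4.5000+6.0624i]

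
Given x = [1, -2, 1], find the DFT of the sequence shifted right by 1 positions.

Time shift by 1: X_shifted[k] = ω_3^(1k) · X[k]
Shifted x = [1, 1, -2]

DFT(x[n-1]) = [0, 1.5000-2.5981i, 1.5000+2.5981i]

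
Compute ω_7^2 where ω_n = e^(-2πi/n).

ω_7^2 = e^(-2πi·2/7)
= cos(-2π·2/7) + i·sin(-2π·2/7)
= cos(-4π/7) + i·sin(-4π/7)

ω_7^2 = cos(-4π/7) + i·sin(-4π/7) = -0.2225-0.9749i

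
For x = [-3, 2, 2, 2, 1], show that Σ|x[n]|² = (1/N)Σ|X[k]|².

Time domain:
Σ|x[n]|² = |-3|² + |2|² + |2|² + |2|² + |1|² = 22.0000

Frequency domain:
(1/5)Σ|X[k]|² = (1/5)(|4|² + |-5.3090-0.9511i|² + |-4.1910-0.5878i|² + |-4.1910+0.5878i|² + |-5.3090+0.9511i|²) = (1/5)·110.0000 = 22.0000

Both sides agree, confirming Parseval's theorem.

Σ|x[n]|² = (1/N)Σ|X[k]|² = 22.0000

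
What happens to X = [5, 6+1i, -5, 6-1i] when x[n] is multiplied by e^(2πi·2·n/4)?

Modulation property: DFT(ω_4^(-2n)·x[n]) = X[(k-2) mod 4], so circularly shift X by 2 positions.

X[k-2] = [-5, 6-1i, 5, 6+1i]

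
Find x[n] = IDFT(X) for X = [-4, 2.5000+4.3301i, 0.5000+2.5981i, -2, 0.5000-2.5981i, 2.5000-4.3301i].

x[n] = (1/6) Σ(k=0 to 5) X[k] · e^(2πikn/6)

Computing each x[n]:
x[0] = 0
x[1] = -2
x[2] = -2
x[3] = -1
x[4] = -1
x[5] = 2

x = [0, -2, -2, -1, -1, 2]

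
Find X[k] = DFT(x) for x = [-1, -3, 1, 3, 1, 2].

X[k] = Σ(n=0 to 5) x[n] · ω_6^(nk)
where ω_6 = e^(-2πi/6)

Computing each X[k]:
X[0] = 3
X[1] = -5.5000+4.3301i
X[2] = 1.5000+4.3301i
X[3] = -1
X[4] = 1.5000-4.3301i
X[5] = -5.5000-4.3301i

X = [3, -5.5000+4.3301i, 1.5000+4.3301i, -1, 1.5000-4.3301i, -5.5000-4.3301i]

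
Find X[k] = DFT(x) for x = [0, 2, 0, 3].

X[k] = Σ(n=0 to 3) x[n] · ω_4^(nk)
where ω_4 = e^(-2πi/4)

Computing each X[k]:
X[0] = 5
X[1] = 1i
X[2] = -5
X[3] = -1i

X = [5, 1i, -5, -1i]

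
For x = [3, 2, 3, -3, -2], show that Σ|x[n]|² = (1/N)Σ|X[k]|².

Time domain:
Σ|x[n]|² = |3|² + |2|² + |3|² + |-3|² + |-2|² = 35.0000

Frequency domain:
(1/5)Σ|X[k]|² = (1/5)(|3|² + |3.0000-7.3309i|² + |3.0000+3.3552i|² + |3.0000-3.3552i|² + |3.0000+7.3309i|²) = (1/5)·175.0000 = 35.0000

Both sides agree, confirming Parseval's theorem.

Σ|x[n]|² = (1/N)Σ|X[k]|² = 35.0000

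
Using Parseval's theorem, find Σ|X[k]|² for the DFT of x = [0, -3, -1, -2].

Parseval: Σ|x[n]|² = (1/N)Σ|X[k]|², so Σ|X[k]|² = N·Σ|x[n]|² = 4·14.0000

Σ|X[k]|² = N·Σ|x[n]|² = 4·14.0000 = 56.0000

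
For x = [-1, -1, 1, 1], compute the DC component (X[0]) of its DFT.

X[0] = Σ(n=0 to 3) x[n] · ω_4^0 = Σ x[n]
= (-1) + (-1) + (1) + (1)

X[0] = 0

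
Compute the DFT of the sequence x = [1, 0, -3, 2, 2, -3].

X[k] = Σ(n=0 to 5) x[n] · ω_6^(nk)
where ω_6 = e^(-2πi/6)

Computing each X[k]:
X[0] = -1
X[1] = -2.0000+1.7321i
X[2] = 5.0000-6.9282i
X[3] = 1
X[4] = 5.0000+6.9282i
X[5] = -2.0000-1.7321i

X = [-1, -2.0000+1.7321i, 5.0000-6.9282i, 1, 5.0000+6.9282i, -2.0000-1.7321i]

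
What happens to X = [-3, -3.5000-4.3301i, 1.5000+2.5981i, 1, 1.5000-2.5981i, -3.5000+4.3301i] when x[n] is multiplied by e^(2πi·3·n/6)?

Modulation property: DFT(ω_6^(-3n)·x[n]) = X[(k-3) mod 6], so circularly shift X by 3 positions.

X[k-3] = [1, 1.5000-2.5981i, -3.5000+4.3301i, -3, -3.5000-4.3301i, 1.5000+2.5981i]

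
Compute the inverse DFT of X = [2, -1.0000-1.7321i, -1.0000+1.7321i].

x[n] = (1/3) Σ(k=0 to 2) X[k] · e^(2πikn/3)

Computing each x[n]:
x[0] = 0
x[1] = 2
x[2] = 0

x = [0, 2, 0]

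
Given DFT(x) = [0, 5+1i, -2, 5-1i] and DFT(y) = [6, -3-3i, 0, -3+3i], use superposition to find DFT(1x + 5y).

By linearity: DFT(1x + 5y) = 1·DFT(x) + 5·DFT(y)
= 1·[0, 5+1i, -2, 5-1i] + 5·[6, -3-3i, 0, -3+3i]

Computing element-wise:
Z[0] = 1·(0) + 5·(6) = 30
Z[1] = 1·(5+1i) + 5·(-3-3i) = -10-14i
Z[2] = 1·(-2) + 5·(0) = -2
Z[3] = 1·(5-1i) + 5·(-3+3i) = -10+14i

DFT(1x + 5y) = 1·X + 5·Y = [30, -10-14i, -2, -10+14i]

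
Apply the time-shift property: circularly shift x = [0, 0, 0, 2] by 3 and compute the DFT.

Time shift by 3: X_shifted[k] = ω_4^(3k) · X[k]
Shifted x = [0, 0, 2, 0]

DFT(x[n-3]) = [2, -2, 2, -2]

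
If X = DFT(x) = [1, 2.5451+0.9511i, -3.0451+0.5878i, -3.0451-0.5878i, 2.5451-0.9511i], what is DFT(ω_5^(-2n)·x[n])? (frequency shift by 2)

Modulation property: DFT(ω_5^(-2n)·x[n]) = X[(k-2) mod 5], so circularly shift X by 2 positions.

X[k-2] = [-3.0451-0.5878i, 2.5451-0.9511i, 1, 2.5451+0.9511i, -3.0451+0.5878i]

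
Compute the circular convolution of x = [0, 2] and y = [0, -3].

(x ⊛ y)[n] = Σ(m=0 to 1) x[m] · y[(n-m) mod 2]

Computing each output sample:
(x ⊛ y)[0] = -6
(x ⊛ y)[1] = 0

x ⊛ y = [-6, 0]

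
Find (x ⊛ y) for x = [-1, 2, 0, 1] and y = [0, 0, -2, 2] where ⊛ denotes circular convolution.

(x ⊛ y)[n] = Σ(m=0 to 3) x[m] · y[(n-m) mod 4]

Computing each output sample:
(x ⊛ y)[0] = 4
(x ⊛ y)[1] = -2
(x ⊛ y)[2] = 4
(x ⊛ y)[3] = -6

x ⊛ y = [4, -2, 4, -6]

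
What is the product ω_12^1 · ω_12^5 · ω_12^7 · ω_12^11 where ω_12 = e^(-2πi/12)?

The primitive 12th roots of unity are ω_12^k for k coprime to 12: k ∈ {1, 5, 7, 11}
Their product equals the constant term of the cyclotomic polynomial Φ_12(x) up to sign.
For n ≥ 3, the product of all primitive nth roots of unity is 1. (For n=1 it is 1; for n=2 it is -1.)

1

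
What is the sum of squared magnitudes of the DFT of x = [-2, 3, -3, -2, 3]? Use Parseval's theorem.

Parseval: Σ|x[n]|² = (1/N)Σ|X[k]|², so Σ|X[k]|² = N·Σ|x[n]|² = 5·35.0000

Σ|X[k]|² = N·Σ|x[n]|² = 5·35.0000 = 175.0000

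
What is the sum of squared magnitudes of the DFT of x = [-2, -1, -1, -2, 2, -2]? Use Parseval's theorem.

Parseval: Σ|x[n]|² = (1/N)Σ|X[k]|², so Σ|X[k]|² = N·Σ|x[n]|² = 6·18.0000

Σ|X[k]|² = N·Σ|x[n]|² = 6·18.0000 = 108.0000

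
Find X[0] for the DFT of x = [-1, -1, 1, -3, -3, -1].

X[0] = Σ(n=0 to 5) x[n] · ω_6^0 = Σ x[n]
= (-1) + (-1) + (1) + (-3) + (-3) + (-1)

X[0] = -8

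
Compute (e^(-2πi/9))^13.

Since ω_9^9 = 1, powers reduce modulo 9.
13 mod 9 = 4
So ω_9^13 = ω_9^4 = e^(-2πi·4/9)

ω_9^13 = ω_9^4 = -0.9397-0.3420i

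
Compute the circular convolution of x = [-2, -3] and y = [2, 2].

(x ⊛ y)[n] = Σ(m=0 to 1) x[m] · y[(n-m) mod 2]

Computing each output sample:
(x ⊛ y)[0] = -10
(x ⊛ y)[1] = -10

x ⊛ y = [-10, -10]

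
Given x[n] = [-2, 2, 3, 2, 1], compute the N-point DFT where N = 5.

X[k] = Σ(n=0 to 4) x[n] · ω_5^(nk)
where ω_5 = e^(-2πi/5)

Computing each X[k]:
X[0] = 6
X[1] = -5.1180-1.5388i
X[2] = -2.8820+0.3633i
X[3] = -2.8820-0.3633i
X[4] = -5.1180+1.5388i

X = [6, -5.1180-1.5388i, -2.8820+0.3633i, -2.8820-0.3633i, -5.1180+1.5388i]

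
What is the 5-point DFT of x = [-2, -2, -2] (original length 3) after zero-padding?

Original 3-point DFT: [-6, 0, 0]
Zero-padded 5-point DFT provides frequency interpolation.

DFT_5([x, 0, ...]) = [-6, -1.0000+3.0777i, -1.0000-0.7265i, -1.0000+0.7265i, -1.0000-3.0777i]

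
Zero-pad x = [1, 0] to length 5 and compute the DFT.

Original 2-point DFT: [1, 1]
Zero-padded 5-point DFT provides frequency interpolation.

DFT_5([x, 0, ...]) = [1, 1, 1, 1, 1]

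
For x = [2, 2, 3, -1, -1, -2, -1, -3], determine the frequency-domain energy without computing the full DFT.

Parseval: Σ|x[n]|² = (1/N)Σ|X[k]|², so Σ|X[k]|² = N·Σ|x[n]|² = 8·33.0000

Σ|X[k]|² = N·Σ|x[n]|² = 8·33.0000 = 264.0000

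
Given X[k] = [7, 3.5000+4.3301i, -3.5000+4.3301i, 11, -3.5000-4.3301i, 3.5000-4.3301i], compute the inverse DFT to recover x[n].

x[n] = (1/6) Σ(k=0 to 5) X[k] · e^(2πikn/6)

Computing each x[n]:
x[0] = 3
x[1] = -2
x[2] = 3
x[3] = -3
x[4] = 3
x[5] = 3

x = [3, -2, 3, -3, 3, 3]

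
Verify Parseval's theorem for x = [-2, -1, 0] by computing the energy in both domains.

Time domain:
Σ|x[n]|² = |-2|² + |-1|² + |0|² = 5.0000

Frequency domain:
(1/3)Σ|X[k]|² = (1/3)(|-3|² + |-1.5000+0.8660i|² + |-1.5000-0.8660i|²) = (1/3)·15.0000 = 5.0000

Both sides agree, confirming Parseval's theorem.

Σ|x[n]|² = (1/N)Σ|X[k]|² = 5.0000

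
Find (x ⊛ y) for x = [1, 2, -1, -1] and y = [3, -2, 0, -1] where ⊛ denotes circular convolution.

(x ⊛ y)[n] = Σ(m=0 to 3) x[m] · y[(n-m) mod 4]

Computing each output sample:
(x ⊛ y)[0] = 3
(x ⊛ y)[1] = 5
(x ⊛ y)[2] = -6
(x ⊛ y)[3] = -2

x ⊛ y = [3, 5, -6, -2]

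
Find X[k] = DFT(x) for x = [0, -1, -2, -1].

X[k] = Σ(n=0 to 3) x[n] · ω_4^(nk)
where ω_4 = e^(-2πi/4)

Computing each X[k]:
X[0] = -4
X[1] = 2
X[2] = 0
X[3] = 2

X = [-4, 2, 0, 2]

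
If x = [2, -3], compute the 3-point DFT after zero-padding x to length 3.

Original 2-point DFT: [-1, 5]
Zero-padded 3-point DFT provides frequency interpolation.

DFT_3([x, 0, ...]) = [-1, 3.5000+2.5981i, 3.5000-2.5981i]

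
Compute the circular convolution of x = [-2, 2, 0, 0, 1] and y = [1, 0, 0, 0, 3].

(x ⊛ y)[n] = Σ(m=0 to 4) x[m] · y[(n-m) mod 5]

Computing each output sample:
(x ⊛ y)[0] = 4
(x ⊛ y)[1] = 2
(x ⊛ y)[2] = 0
(x ⊛ y)[3] = 3
(x ⊛ y)[4] = -5

x ⊛ y = [4, 2, 0, 3, -5]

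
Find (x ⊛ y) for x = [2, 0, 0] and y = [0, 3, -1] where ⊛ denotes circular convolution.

(x ⊛ y)[n] = Σ(m=0 to 2) x[m] · y[(n-m) mod 3]

Computing each output sample:
(x ⊛ y)[0] = 0
(x ⊛ y)[1] = 6
(x ⊛ y)[2] = -2

x ⊛ y = [0, 6, -2]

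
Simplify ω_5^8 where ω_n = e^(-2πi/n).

Since ω_5^5 = 1, powers reduce modulo 5.
8 mod 5 = 3
So ω_5^8 = ω_5^3 = e^(-2πi·3/5)

ω_5^8 = ω_5^3 = -0.8090+0.5878i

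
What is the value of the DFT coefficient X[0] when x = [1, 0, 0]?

X[0] = Σ(n=0 to 2) x[n] · ω_3^0 = Σ x[n]
= (1) + (0) + (0)

X[0] = 1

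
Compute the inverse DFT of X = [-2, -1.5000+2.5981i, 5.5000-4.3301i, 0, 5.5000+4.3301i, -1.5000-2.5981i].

x[n] = (1/6) Σ(k=0 to 5) X[k] · e^(2πikn/6)

Computing each x[n]:
x[0] = 1
x[1] = -1
x[2] = -3
x[3] = 2
x[4] = 1
x[5] = -2

x = [1, -1, -3, 2, 1, -2]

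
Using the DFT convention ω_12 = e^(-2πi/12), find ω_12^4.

ω_12^4 = e^(-2πi·4/12)
= cos(-2π·4/12) + i·sin(-2π·4/12)
= cos(-8π/12) + i·sin(-8π/12)

ω_12^4 = cos(-8π/12) + i·sin(-8π/12) = -0.5000-0.8660i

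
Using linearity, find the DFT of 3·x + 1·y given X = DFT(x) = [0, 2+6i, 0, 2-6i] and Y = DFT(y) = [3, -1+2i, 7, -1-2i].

By linearity: DFT(3x + 1y) = 3·DFT(x) + 1·DFT(y)
= 3·[0, 2+6i, 0, 2-6i] + 1·[3, -1+2i, 7, -1-2i]

Computing element-wise:
Z[0] = 3·(0) + 1·(3) = 3
Z[1] = 3·(2+6i) + 1·(-1+2i) = 5+20i
Z[2] = 3·(0) + 1·(7) = 7
Z[3] = 3·(2-6i) + 1·(-1-2i) = 5-20i

DFT(3x + 1y) = 3·X + 1·Y = [3, 5+20i, 7, 5-20i]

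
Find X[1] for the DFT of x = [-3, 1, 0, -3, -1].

X[1] = Σ(n=0 to 4) x[n] · ω_5^(1n) where ω_5 = e^(-2πi/5)
= (-3)·ω_5^0 + (1)·ω_5^1 + (0)·ω_5^2 + (-3)·ω_5^3 + (-1)·ω_5^4

X[1] = -0.5729-3.6655i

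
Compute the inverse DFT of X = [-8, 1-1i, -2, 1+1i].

x[n] = (1/4) Σ(k=0 to 3) X[k] · e^(2πikn/4)

Computing each x[n]:
x[0] = -2
x[1] = -1
x[2] = -3
x[3] = -2

x = [-2, -1, -3, -2]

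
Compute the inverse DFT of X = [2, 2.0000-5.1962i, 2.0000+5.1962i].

x[n] = (1/3) Σ(k=0 to 2) X[k] · e^(2πikn/3)

Computing each x[n]:
x[0] = 2
x[1] = 3
x[2] = -3

x = [2, 3, -3]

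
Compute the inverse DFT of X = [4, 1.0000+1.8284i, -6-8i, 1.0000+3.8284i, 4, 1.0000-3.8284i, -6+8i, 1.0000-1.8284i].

x[n] = (1/8) Σ(k=0 to 7) X[k] · e^(2πikn/8)

Computing each x[n]:
x[0] = 0
x[1] = 1
x[2] = 3
x[3] = -3
x[4] = -1
x[5] = 3
x[6] = 2
x[7] = -1

x = [0, 1, 3, -3, -1, 3, 2, -1]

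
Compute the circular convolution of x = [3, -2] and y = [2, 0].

(x ⊛ y)[n] = Σ(m=0 to 1) x[m] · y[(n-m) mod 2]

Computing each output sample:
(x ⊛ y)[0] = 6
(x ⊛ y)[1] = -4

x ⊛ y = [6, -4]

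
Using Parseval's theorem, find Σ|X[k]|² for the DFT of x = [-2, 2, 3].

Parseval: Σ|x[n]|² = (1/N)Σ|X[k]|², so Σ|X[k]|² = N·Σ|x[n]|² = 3·17.0000

Σ|X[k]|² = N·Σ|x[n]|² = 3·17.0000 = 51.0000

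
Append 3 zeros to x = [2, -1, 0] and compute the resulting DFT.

Original 3-point DFT: [1, 2.5000+0.8660i, 2.5000-0.8660i]
Zero-padded 6-point DFT provides frequency interpolation.

DFT_6([x, 0, ...]) = [1, 1.5000+0.8660i, 2.5000+0.8660i, 3, 2.5000-0.8660i, 1.5000-0.8660i]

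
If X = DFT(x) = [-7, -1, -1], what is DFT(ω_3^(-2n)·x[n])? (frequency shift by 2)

Modulation property: DFT(ω_3^(-2n)·x[n]) = X[(k-2) mod 3], so circularly shift X by 2 positions.

X[k-2] = [-1, -1, -7]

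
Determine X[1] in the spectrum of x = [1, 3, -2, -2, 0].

X[1] = Σ(n=0 to 4) x[n] · ω_5^(1n) where ω_5 = e^(-2πi/5)
= (1)·ω_5^0 + (3)·ω_5^1 + (-2)·ω_5^2 + (-2)·ω_5^3 + (0)·ω_5^4

X[1] = 5.1631-2.8532i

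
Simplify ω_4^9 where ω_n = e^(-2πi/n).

Since ω_4^4 = 1, powers reduce modulo 4.
9 mod 4 = 1
So ω_4^9 = ω_4^1 = e^(-2πi·1/4)

ω_4^9 = ω_4^1 = -1i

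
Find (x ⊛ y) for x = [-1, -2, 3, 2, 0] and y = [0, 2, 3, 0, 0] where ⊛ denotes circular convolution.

(x ⊛ y)[n] = Σ(m=0 to 4) x[m] · y[(n-m) mod 5]

Computing each output sample:
(x ⊛ y)[0] = 6
(x ⊛ y)[1] = -2
(x ⊛ y)[2] = -7
(x ⊛ y)[3] = 0
(x ⊛ y)[4] = 13

x ⊛ y = [6, -2, -7, 0, 13]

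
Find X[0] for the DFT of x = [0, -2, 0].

X[0] = Σ(n=0 to 2) x[n] · ω_3^0 = Σ x[n]
= (0) + (-2) + (0)

X[0] = -2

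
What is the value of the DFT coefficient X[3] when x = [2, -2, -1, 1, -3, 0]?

X[3] = Σ(n=0 to 5) x[n] · ω_6^(3n) where ω_6 = e^(-2πi/6)
= (2)·ω_6^0 + (-2)·ω_6^3 + (-1)·ω_6^6 + (1)·ω_6^9 + (-3)·ω_6^12 + (0)·ω_6^15

X[3] = -1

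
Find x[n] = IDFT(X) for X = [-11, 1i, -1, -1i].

x[n] = (1/4) Σ(k=0 to 3) X[k] · e^(2πikn/4)

Computing each x[n]:
x[0] = -3
x[1] = -3
x[2] = -3
x[3] = -2

x = [-3, -3, -3, -2]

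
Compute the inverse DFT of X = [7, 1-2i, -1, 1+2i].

x[n] = (1/4) Σ(k=0 to 3) X[k] · e^(2πikn/4)

Computing each x[n]:
x[0] = 2
x[1] = 3
x[2] = 1
x[3] = 1

x = [2, 3, 1, 1]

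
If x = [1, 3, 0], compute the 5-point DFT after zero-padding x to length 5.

Original 3-point DFT: [4, -0.5000-2.5981i, -0.5000+2.5981i]
Zero-padded 5-point DFT provides frequency interpolation.

DFT_5([x, 0, ...]) = [4, 1.9271-2.8532i, -1.4271-1.7634i, -1.4271+1.7634i, 1.9271+2.8532i]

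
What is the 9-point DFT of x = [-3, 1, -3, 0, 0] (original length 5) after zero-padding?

Original 5-point DFT: [-5, -0.2639+0.8123i, -4.7361-3.4410i, -4.7361+3.4410i, -0.2639-0.8123i]
Zero-padded 9-point DFT provides frequency interpolation.

DFT_9([x, 0, ...]) = [-5, -2.7549+2.3116i, -0.0073+0.0413i, -2.0000-3.4641i, -6.2378-2.2704i, -6.2378+2.2704i, -2.0000+3.4641i, -0.0073-0.0413i, -2.7549-2.3116i]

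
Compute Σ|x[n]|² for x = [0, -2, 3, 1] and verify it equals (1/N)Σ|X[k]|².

Time domain:
Σ|x[n]|² = |0|² + |-2|² + |3|² + |1|² = 14.0000

Frequency domain:
(1/4)Σ|X[k]|² = (1/4)(|2|² + |-3+3i|² + |4|² + |-3-3i|²) = (1/4)·56.0000 = 14.0000

Both sides agree, confirming Parseval's theorem.

Σ|x[n]|² = (1/N)Σ|X[k]|² = 14.0000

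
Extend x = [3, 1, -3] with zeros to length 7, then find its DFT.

Original 3-point DFT: [1, 4.0000-3.4641i, 4.0000+3.4641i]
Zero-padded 7-point DFT provides frequency interpolation.

DFT_7([x, 0, ...]) = [1, 4.2911+2.1430i, 5.4804-2.2766i, 0.2286-2.7794i, 0.2286+2.7794i, 5.4804+2.2766i, 4.2911-2.1430i]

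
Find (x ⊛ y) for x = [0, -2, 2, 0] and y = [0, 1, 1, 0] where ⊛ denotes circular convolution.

(x ⊛ y)[n] = Σ(m=0 to 3) x[m] · y[(n-m) mod 4]

Computing each output sample:
(x ⊛ y)[0] = 2
(x ⊛ y)[1] = 0
(x ⊛ y)[2] = -2
(x ⊛ y)[3] = 0

x ⊛ y = [2, 0, -2, 0]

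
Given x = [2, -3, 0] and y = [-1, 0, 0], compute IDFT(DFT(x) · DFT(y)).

(x ⊛ y)[n] = Σ(m=0 to 2) x[m] · y[(n-m) mod 3]

Computing each output sample:
(x ⊛ y)[0] = -2
(x ⊛ y)[1] = 3
(x ⊛ y)[2] = 0

x ⊛ y = [-2, 3, 0]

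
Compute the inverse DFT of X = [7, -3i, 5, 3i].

x[n] = (1/4) Σ(k=0 to 3) X[k] · e^(2πikn/4)

Computing each x[n]:
x[0] = 3
x[1] = 2
x[2] = 3
x[3] = -1

x = [3, 2, 3, -1]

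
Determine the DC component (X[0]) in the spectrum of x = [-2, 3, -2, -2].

X[0] = Σ(n=0 to 3) x[n] · ω_4^0 = Σ x[n]
= (-2) + (3) + (-2) + (-2)

X[0] = -3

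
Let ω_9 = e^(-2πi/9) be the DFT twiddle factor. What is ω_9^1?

ω_9^1 = e^(-2πi·1/9)
= cos(-2π·1/9) + i·sin(-2π·1/9)
= cos(-2π/9) + i·sin(-2π/9)

ω_9^1 = cos(-2π/9) + i·sin(-2π/9) = 0.7660-0.6428i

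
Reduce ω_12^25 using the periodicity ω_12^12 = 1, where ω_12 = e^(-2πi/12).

Since ω_12^12 = 1, powers reduce modulo 12.
25 mod 12 = 1
So ω_12^25 = ω_12^1 = e^(-2πi·1/12)

ω_12^25 = ω_12^1 = 0.8660-0.5000i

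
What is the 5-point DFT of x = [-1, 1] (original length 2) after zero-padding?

Original 2-point DFT: [0, -2]
Zero-padded 5-point DFT provides frequency interpolation.

DFT_5([x, 0, ...]) = [0, -0.6910-0.9511i, -1.8090-0.5878i, -1.8090+0.5878i, -0.6910+0.9511i]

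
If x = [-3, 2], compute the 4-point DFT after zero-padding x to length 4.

Original 2-point DFT: [-1, -5]
Zero-padded 4-point DFT provides frequency interpolation.

DFT_4([x, 0, ...]) = [-1, -3-2i, -5, -3+2i]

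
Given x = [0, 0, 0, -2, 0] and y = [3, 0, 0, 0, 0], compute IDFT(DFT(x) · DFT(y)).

(x ⊛ y)[n] = Σ(m=0 to 4) x[m] · y[(n-m) mod 5]

Computing each output sample:
(x ⊛ y)[0] = 0
(x ⊛ y)[1] = 0
(x ⊛ y)[2] = 0
(x ⊛ y)[3] = -6
(x ⊛ y)[4] = 0

x ⊛ y = [0, 0, 0, -6, 0]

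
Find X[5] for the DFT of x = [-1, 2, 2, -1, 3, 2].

X[5] = Σ(n=0 to 5) x[n] · ω_6^(5n) where ω_6 = e^(-2πi/6)
= (-1)·ω_6^0 + (2)·ω_6^5 + (2)·ω_6^10 + (-1)·ω_6^15 + (3)·ω_6^20 + (2)·ω_6^25

X[5] = -0.5000-0.8660i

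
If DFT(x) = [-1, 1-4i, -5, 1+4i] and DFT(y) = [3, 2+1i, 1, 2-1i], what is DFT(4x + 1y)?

By linearity: DFT(4x + 1y) = 4·DFT(x) + 1·DFT(y)
= 4·[-1, 1-4i, -5, 1+4i] + 1·[3, 2+1i, 1, 2-1i]

Computing element-wise:
Z[0] = 4·(-1) + 1·(3) = -1
Z[1] = 4·(1-4i) + 1·(2+1i) = 6-15i
Z[2] = 4·(-5) + 1·(1) = -19
Z[3] = 4·(1+4i) + 1·(2-1i) = 6+15i

DFT(4x + 1y) = 4·X + 1·Y = [-1, 6-15i, -19, 6+15i]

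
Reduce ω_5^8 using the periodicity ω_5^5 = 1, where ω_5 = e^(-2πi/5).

Since ω_5^5 = 1, powers reduce modulo 5.
8 mod 5 = 3
So ω_5^8 = ω_5^3 = e^(-2πi·3/5)

ω_5^8 = ω_5^3 = -0.8090+0.5878i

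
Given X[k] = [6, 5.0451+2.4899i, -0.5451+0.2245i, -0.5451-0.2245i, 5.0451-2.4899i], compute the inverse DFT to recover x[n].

x[n] = (1/5) Σ(k=0 to 4) X[k] · e^(2πikn/5)

Computing each x[n]:
x[0] = 3
x[1] = 1
x[2] = -1
x[3] = 0
x[4] = 3

x = [3, 1, -1, 0, 3]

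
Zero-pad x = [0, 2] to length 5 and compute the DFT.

Original 2-point DFT: [2, -2]
Zero-padded 5-point DFT provides frequency interpolation.

DFT_5([x, 0, ...]) = [2, 0.6180-1.9021i, -1.6180-1.1756i, -1.6180+1.1756i, 0.6180+1.9021i]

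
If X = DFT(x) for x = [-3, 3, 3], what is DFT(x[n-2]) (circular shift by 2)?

Time shift by 2: X_shifted[k] = ω_3^(2k) · X[k]
Shifted x = [3, 3, -3]

DFT(x[n-2]) = [3, 3.0000-5.1962i, 3.0000+5.1962i]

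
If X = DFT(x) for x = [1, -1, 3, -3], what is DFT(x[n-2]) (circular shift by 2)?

Time shift by 2: X_shifted[k] = ω_4^(2k) · X[k]
Shifted x = [3, -3, 1, -1]

DFT(x[n-2]) = [0, 2+2i, 8, 2-2i]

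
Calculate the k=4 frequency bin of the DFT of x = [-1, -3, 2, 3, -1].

X[4] = Σ(n=0 to 4) x[n] · ω_5^(4n) where ω_5 = e^(-2πi/5)
= (-1)·ω_5^0 + (-3)·ω_5^4 + (2)·ω_5^8 + (3)·ω_5^12 + (-1)·ω_5^16

X[4] = -6.2812-2.4899i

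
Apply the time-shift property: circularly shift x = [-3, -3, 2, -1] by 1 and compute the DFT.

Time shift by 1: X_shifted[k] = ω_4^(1k) · X[k]
Shifted x = [-1, -3, -3, 2]

DFT(x[n-1]) = [-5, 2+5i, -3, 2-5i]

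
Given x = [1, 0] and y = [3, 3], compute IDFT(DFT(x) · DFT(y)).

(x ⊛ y)[n] = Σ(m=0 to 1) x[m] · y[(n-m) mod 2]

Computing each output sample:
(x ⊛ y)[0] = 3
(x ⊛ y)[1] = 3

x ⊛ y = [3, 3]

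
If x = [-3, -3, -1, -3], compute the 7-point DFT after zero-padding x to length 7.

Original 4-point DFT: [-10, -2, 2, -2]
Zero-padded 7-point DFT provides frequency interpolation.

DFT_7([x, 0, ...]) = [-10, -1.9450+4.6221i, -3.3019+0.1454i, -0.2530+3.4446i, -0.2530-3.4446i, -3.3019-0.1454i, -1.9450-4.6221i]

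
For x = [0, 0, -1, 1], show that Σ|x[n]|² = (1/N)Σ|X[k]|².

Time domain:
Σ|x[n]|² = |0|² + |0|² + |-1|² + |1|² = 2.0000

Frequency domain:
(1/4)Σ|X[k]|² = (1/4)(|0|² + |1+1i|² + |-2|² + |1-1i|²) = (1/4)·8.0000 = 2.0000

Both sides agree, confirming Parseval's theorem.

Σ|x[n]|² = (1/N)Σ|X[k]|² = 2.0000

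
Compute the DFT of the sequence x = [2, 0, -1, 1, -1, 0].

X[k] = Σ(n=0 to 5) x[n] · ω_6^(nk)
where ω_6 = e^(-2πi/6)

Computing each X[k]:
X[0] = 1
X[1] = 2
X[2] = 4
X[3] = -1
X[4] = 4
X[5] = 2

X = [1, 2, 4, -1, 4, 2]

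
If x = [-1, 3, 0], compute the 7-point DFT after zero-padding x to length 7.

Original 3-point DFT: [2, -2.5000-2.5981i, -2.5000+2.5981i]
Zero-padded 7-point DFT provides frequency interpolation.

DFT_7([x, 0, ...]) = [2, 0.8705-2.3455i, -1.6676-2.9248i, -3.7029-1.3017i, -3.7029+1.3017i, -1.6676+2.9248i, 0.8705+2.3455i]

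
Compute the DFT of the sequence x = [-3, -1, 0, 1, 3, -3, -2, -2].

X[k] = Σ(n=0 to 7) x[n] · ω_8^(nk)
where ω_8 = e^(-2πi/8)

Computing each X[k]:
X[0] = -7
X[1] = -6.7071-5.5355i
X[2] = 2+3i
X[3] = -5.2929-1.5355i
X[4] = 3
X[5] = -5.2929+1.5355i
X[6] = 2-3i
X[7] = -6.7071+5.5355i

X = [-7, -6.7071-5.5355i, 2+3i, -5.2929-1.5355i, 3, -5.2929+1.5355i, 2-3i, -6.7071+5.5355i]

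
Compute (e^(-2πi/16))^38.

Since ω_16^16 = 1, powers reduce modulo 16.
38 mod 16 = 6
So ω_16^38 = ω_16^6 = e^(-2πi·6/16)

ω_16^38 = ω_16^6 = -0.7071-0.7071i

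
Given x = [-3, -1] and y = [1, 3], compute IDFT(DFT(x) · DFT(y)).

(x ⊛ y)[n] = Σ(m=0 to 1) x[m] · y[(n-m) mod 2]

Computing each output sample:
(x ⊛ y)[0] = -6
(x ⊛ y)[1] = -10

x ⊛ y = [-6, -10]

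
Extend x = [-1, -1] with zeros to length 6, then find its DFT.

Original 2-point DFT: [-2, 0]
Zero-padded 6-point DFT provides frequency interpolation.

DFT_6([x, 0, ...]) = [-2, -1.5000+0.8660i, -0.5000+0.8660i, 0, -0.5000-0.8660i, -1.5000-0.8660i]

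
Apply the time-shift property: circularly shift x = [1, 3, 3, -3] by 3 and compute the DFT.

Time shift by 3: X_shifted[k] = ω_4^(3k) · X[k]
Shifted x = [3, 3, -3, 1]

DFT(x[n-3]) = [4, 6-2i, -4, 6+2i]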